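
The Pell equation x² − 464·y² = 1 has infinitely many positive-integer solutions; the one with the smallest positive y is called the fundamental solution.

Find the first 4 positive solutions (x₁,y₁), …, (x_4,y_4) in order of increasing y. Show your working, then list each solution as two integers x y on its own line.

9801 455
192119201 8918910
3765920568201 174828473365
73819574785756801 3426987725981820

[21; 1,1,5,1,1,1,5,1,1,42] for √464; ℓ=10 ⇒ convergent index 9
i=0: a=21 ⇒ p=21, q=1
i=1: a=1 ⇒ p=22, q=1
i=2: a=1 ⇒ p=43, q=2
…
i=4: a=1 ⇒ p=280, q=13
i=5: a=1 ⇒ p=517, q=24
i=6: a=1 ⇒ p=797, q=37
…
i=8: a=1 ⇒ p=5299, q=246
i=9: a=1 ⇒ p=9801, q=455
(x₁, y₁) = (9801, 455);  9801² − 464·455² = 1 ✓
(9801+455√464)^2 = 192119201 + 8918910√464
(9801+455√464)^3 = 3765920568201 + 174828473365√464
(9801+455√464)^4 = 73819574785756801 + 3426987725981820√464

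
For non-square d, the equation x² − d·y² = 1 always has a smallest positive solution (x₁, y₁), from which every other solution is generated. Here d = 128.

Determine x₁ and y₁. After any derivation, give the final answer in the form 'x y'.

577 51

d=128: √d = [11; 3,5,3,22] (ℓ=4, even), read p_3/q_3
a_0=11:  p_0=11·1+0=11,  q_0=11·0+1=1
a_1=3:  p_1=3·11+1=34,  q_1=3·1+0=3
a_2=5:  p_2=5·34+11=181,  q_2=5·3+1=16
a_3=3:  p_3=3·181+34=577,  q_3=3·16+3=51
(x₁, y₁) = (577, 51);  577² − 128·51² = 1 ✓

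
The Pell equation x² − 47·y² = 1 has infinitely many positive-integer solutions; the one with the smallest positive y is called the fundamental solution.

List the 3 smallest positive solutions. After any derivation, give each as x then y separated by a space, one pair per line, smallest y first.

48 7
4607 672
442224 64505

d=47: √d = [6; 1,5,1,12] (ℓ=4, even), read p_3/q_3
i=0: a=6 ⇒ p=6, q=1
i=1: a=1 ⇒ p=7, q=1
i=2: a=5 ⇒ p=41, q=6
i=3: a=1 ⇒ p=48, q=7
→ (48, 7).  Check: 48²=2304, 47·7²=2303, difference 1.
(x_2, y_2) = (48·48 + 47·7·7, 48·7 + 7·48) = (4607, 672)
(x_3, y_3) = (48·4607 + 47·7·672, 48·672 + 7·4607) = (442224, 64505)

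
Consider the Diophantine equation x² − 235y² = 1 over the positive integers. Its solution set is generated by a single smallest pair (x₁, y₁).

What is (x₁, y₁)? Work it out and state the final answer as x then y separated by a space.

d=235: √d = [15; 3,30] (ℓ=2, even), read p_1/q_1
a_0=15:  p_0=15·1+0=15,  q_0=15·0+1=1
a_1=3:  p_1=3·15+1=46,  q_1=3·1+0=3
→ (46, 3).  Check: 46²=2116, 235·3²=2115, difference 1.

46 3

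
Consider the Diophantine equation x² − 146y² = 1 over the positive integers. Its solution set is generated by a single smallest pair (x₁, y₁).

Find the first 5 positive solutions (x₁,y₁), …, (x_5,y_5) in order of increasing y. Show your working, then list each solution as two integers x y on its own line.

145 12
42049 3480
12194065 1009188
3536236801 292661040
1025496478225 84870692412

√146 → a₀=12, period (12,24); ℓ=2 even so k=1
a_0=12:  p_0=12·1+0=12,  q_0=12·0+1=1
a_1=12:  p_1=12·12+1=145,  q_1=12·1+0=12
(x₁, y₁) = (145, 12);  145² − 146·12² = 1 ✓
n=2: (145,12)∘(145,12) = (145·145+146·12·12, 145·12+12·145) = (42049,3480)
n=3: (42049,3480)∘(145,12) = (145·42049+146·12·3480, 145·3480+12·42049) = (12194065,1009188)
n=4: (12194065,1009188)∘(145,12) = (145·12194065+146·12·1009188, 145·1009188+12·12194065) = (3536236801,292661040)
n=5: (3536236801,292661040)∘(145,12) = (145·3536236801+146·12·292661040, 145·292661040+12·3536236801) = (1025496478225,84870692412)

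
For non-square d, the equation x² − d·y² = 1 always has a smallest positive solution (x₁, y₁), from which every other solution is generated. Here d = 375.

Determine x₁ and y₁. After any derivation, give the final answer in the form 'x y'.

d=375: √d = [19; 2,1,2,1,5,1,2,1,2,38] (ℓ=10, even), read p_9/q_9
a_0=19:  p_0=19·1+0=19,  q_0=19·0+1=1
a_1=2:  p_1=2·19+1=39,  q_1=2·1+0=2
a_2=1:  p_2=1·39+19=58,  q_2=1·2+1=3
a_3=2:  p_3=2·58+39=155,  q_3=2·3+2=8
…
a_6=1:  p_6=1·1220+213=1433,  q_6=1·63+11=74
a_7=2:  p_7=2·1433+1220=4086,  q_7=2·74+63=211
a_8=1:  p_8=1·4086+1433=5519,  q_8=1·211+74=285
a_9=2:  p_9=2·5519+4086=15124,  q_9=2·285+211=781
(x₁, y₁) = (15124, 781);  15124² − 375·781² = 1 ✓

15124 781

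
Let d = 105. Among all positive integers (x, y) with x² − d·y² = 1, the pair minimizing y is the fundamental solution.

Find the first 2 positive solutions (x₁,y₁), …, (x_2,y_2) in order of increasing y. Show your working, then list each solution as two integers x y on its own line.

41 4
3361 328

d=105: √d = [10; 4,20] (ℓ=2, even), read p_1/q_1
step 0: (10, 1)  from 10·(1,0) + (0,1)
step 1: (41, 4)  from 4·(10,1) + (1,0)
fundamental: x₁=41, y₁=4  (since 1681 − 105·16 = 1)
n=2: (41,4)∘(41,4) = (41·41+105·4·4, 41·4+4·41) = (3361,328)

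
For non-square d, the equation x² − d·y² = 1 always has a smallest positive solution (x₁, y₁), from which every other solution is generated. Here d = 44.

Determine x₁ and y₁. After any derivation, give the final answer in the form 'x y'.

√44 → a₀=6, period (1,1,1,2,1,1,1,12); ℓ=8 even so k=7
i=0: a=6 ⇒ p=6, q=1
…
i=4: a=2 ⇒ p=53, q=8
i=5: a=1 ⇒ p=73, q=11
i=6: a=1 ⇒ p=126, q=19
i=7: a=1 ⇒ p=199, q=30
→ (199, 30).  Check: 199²=39601, 44·30²=39600, difference 1.

199 30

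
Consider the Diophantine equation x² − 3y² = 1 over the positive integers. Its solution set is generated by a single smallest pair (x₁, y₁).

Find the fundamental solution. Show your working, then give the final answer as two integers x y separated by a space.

2 1

√3 = [1; 1,2, …], period ℓ=2 (even) → k=1
a_0=1:  p_0=1·1+0=1,  q_0=1·0+1=1
a_1=1:  p_1=1·1+1=2,  q_1=1·1+0=1
(x₁, y₁) = (2, 1);  2² − 3·1² = 1 ✓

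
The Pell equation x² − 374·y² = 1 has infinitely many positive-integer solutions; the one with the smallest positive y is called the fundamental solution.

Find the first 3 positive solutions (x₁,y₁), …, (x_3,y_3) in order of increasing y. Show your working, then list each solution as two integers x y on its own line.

[19; 2,1,18,1,2,38] for √374; ℓ=6 ⇒ convergent index 5
a_0=19:  p_0=19·1+0=19,  q_0=19·0+1=1
…
a_2=1:  p_2=1·39+19=58,  q_2=1·2+1=3
a_3=18:  p_3=18·58+39=1083,  q_3=18·3+2=56
a_4=1:  p_4=1·1083+58=1141,  q_4=1·56+3=59
a_5=2:  p_5=2·1141+1083=3365,  q_5=2·59+56=174
(x₁, y₁) = (3365, 174);  3365² − 374·174² = 1 ✓
k=2:  x_2 = 3365·3365+374·174·174 = 22646449,  y_2 = 3365·174+174·3365 = 1171020
k=3:  x_3 = 3365·22646449+374·174·1171020 = 152410598405,  y_3 = 3365·1171020+174·22646449 = 7880964426

3365 174
22646449 1171020
152410598405 7880964426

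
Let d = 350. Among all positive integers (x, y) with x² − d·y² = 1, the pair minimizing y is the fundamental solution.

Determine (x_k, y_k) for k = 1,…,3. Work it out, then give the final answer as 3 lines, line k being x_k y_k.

√350 → a₀=18, period (1,2,2,2,1,36); ℓ=6 even so k=5
i=0: a=18 ⇒ p=18, q=1
…
i=2: a=2 ⇒ p=56, q=3
…
i=4: a=2 ⇒ p=318, q=17
i=5: a=1 ⇒ p=449, q=24
fundamental: x₁=449, y₁=24  (since 201601 − 350·576 = 1)
n=2: (449,24)∘(449,24) = (449·449+350·24·24, 449·24+24·449) = (403201,21552)
n=3: (403201,21552)∘(449,24) = (449·403201+350·24·21552, 449·21552+24·403201) = (362074049,19353672)

449 24
403201 21552
362074049 19353672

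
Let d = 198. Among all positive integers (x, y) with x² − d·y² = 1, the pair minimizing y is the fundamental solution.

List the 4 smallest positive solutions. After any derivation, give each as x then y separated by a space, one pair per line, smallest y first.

197 14
77617 5516
30580901 2173290
12048797377 856270744

√198 = [14; 14,28, …], period ℓ=2 (even) → k=1
step 0: (14, 1)  from 14·(1,0) + (0,1)
step 1: (197, 14)  from 14·(14,1) + (1,0)
(x₁, y₁) = (197, 14);  197² − 198·14² = 1 ✓
n=2: (197,14)∘(197,14) = (197·197+198·14·14, 197·14+14·197) = (77617,5516)
n=3: (77617,5516)∘(197,14) = (197·77617+198·14·5516, 197·5516+14·77617) = (30580901,2173290)
n=4: (30580901,2173290)∘(197,14) = (197·30580901+198·14·2173290, 197·2173290+14·30580901) = (12048797377,856270744)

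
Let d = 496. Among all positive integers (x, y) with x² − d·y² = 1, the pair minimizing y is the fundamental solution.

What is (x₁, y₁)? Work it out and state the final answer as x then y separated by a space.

4620799 207480

√496 → a₀=22, period (3,1,2,4,1,…,1,3,44); ℓ=16 even so k=15
a_0=22:  p_0=22·1+0=22,  q_0=22·0+1=1
a_1=3:  p_1=3·22+1=67,  q_1=3·1+0=3
…
a_3=2:  p_3=2·89+67=245,  q_3=2·4+3=11
a_4=4:  p_4=4·245+89=1069,  q_4=4·11+4=48
a_5=1:  p_5=1·1069+245=1314,  q_5=1·48+11=59
a_6=1:  p_6=1·1314+1069=2383,  q_6=1·59+48=107
a_7=2:  p_7=2·2383+1314=6080,  q_7=2·107+59=273
a_8=2:  p_8=2·6080+2383=14543,  q_8=2·273+107=653
…
a_12=4:  p_12=4·84875+49709=389209,  q_12=4·3811+2232=17476
a_13=2:  p_13=2·389209+84875=863293,  q_13=2·17476+3811=38763
a_14=1:  p_14=1·863293+389209=1252502,  q_14=1·38763+17476=56239
a_15=3:  p_15=3·1252502+863293=4620799,  q_15=3·56239+38763=207480
→ (4620799, 207480).  Check: 4620799²=21351783398401, 496·207480²=21351783398400, difference 1.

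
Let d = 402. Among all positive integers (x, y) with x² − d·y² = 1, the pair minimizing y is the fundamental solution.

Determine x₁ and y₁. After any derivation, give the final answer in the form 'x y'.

401 20

d=402: √d = [20; 20,40] (ℓ=2, even), read p_1/q_1
step 0: (20, 1)  from 20·(1,0) + (0,1)
step 1: (401, 20)  from 20·(20,1) + (1,0)
fundamental: x₁=401, y₁=20  (since 160801 − 402·400 = 1)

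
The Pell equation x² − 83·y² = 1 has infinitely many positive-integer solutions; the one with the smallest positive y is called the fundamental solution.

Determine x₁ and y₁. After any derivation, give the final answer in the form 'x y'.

[9; 9,18] for √83; ℓ=2 ⇒ convergent index 1
step 0: (9, 1)  from 9·(1,0) + (0,1)
step 1: (82, 9)  from 9·(9,1) + (1,0)
fundamental: x₁=82, y₁=9  (since 6724 − 83·81 = 1)

82 9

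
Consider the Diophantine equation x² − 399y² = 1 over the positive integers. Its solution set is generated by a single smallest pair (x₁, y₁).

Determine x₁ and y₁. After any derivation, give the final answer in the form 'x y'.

√399 = [19; 1,38, …], period ℓ=2 (even) → k=1
k=0  a_k=19  p_k/q_k = 19/1
k=1  a_k=1  p_k/q_k = 20/1
(x₁, y₁) = (20, 1);  20² − 399·1² = 1 ✓

20 1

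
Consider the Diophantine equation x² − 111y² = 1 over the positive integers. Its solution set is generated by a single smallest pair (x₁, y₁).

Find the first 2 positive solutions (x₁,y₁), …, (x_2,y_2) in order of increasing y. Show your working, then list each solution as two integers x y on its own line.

√111 = [10; 1,1,6,1,1,20, …], period ℓ=6 (even) → k=5
step 0: (10, 1)  from 10·(1,0) + (0,1)
…
step 2: (21, 2)  from 1·(11,1) + (10,1)
…
step 4: (158, 15)  from 1·(137,13) + (21,2)
step 5: (295, 28)  from 1·(158,15) + (137,13)
fundamental: x₁=295, y₁=28  (since 87025 − 111·784 = 1)
k=2:  x_2 = 295·295+111·28·28 = 174049,  y_2 = 295·28+28·295 = 16520

295 28
174049 16520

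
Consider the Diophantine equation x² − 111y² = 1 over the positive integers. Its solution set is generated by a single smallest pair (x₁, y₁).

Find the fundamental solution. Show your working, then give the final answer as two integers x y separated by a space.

√111 = [10; 1,1,6,1,1,20, …], period ℓ=6 (even) → k=5
i=0: a=10 ⇒ p=10, q=1
…
i=4: a=1 ⇒ p=158, q=15
i=5: a=1 ⇒ p=295, q=28
fundamental: x₁=295, y₁=28  (since 87025 − 111·784 = 1)

295 28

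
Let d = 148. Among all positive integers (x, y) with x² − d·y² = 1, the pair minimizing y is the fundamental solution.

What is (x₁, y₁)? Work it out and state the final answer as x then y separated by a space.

√148 → a₀=12, period (6,24); ℓ=2 even so k=1
a_0=12:  p_0=12·1+0=12,  q_0=12·0+1=1
a_1=6:  p_1=6·12+1=73,  q_1=6·1+0=6
(x₁, y₁) = (73, 6);  73² − 148·6² = 1 ✓

73 6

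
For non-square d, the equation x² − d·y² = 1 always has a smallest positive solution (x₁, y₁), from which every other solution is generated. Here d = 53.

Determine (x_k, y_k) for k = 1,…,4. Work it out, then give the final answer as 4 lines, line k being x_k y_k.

[7; 3,1,1,3,14] for √53; ℓ=5 ⇒ convergent index 9
i=0: a=7 ⇒ p=7, q=1
i=1: a=3 ⇒ p=22, q=3
i=2: a=1 ⇒ p=29, q=4
…
i=7: a=1 ⇒ p=10578, q=1453
i=8: a=1 ⇒ p=18557, q=2549
i=9: a=3 ⇒ p=66249, q=9100
(x₁, y₁) = (66249, 9100);  66249² − 53·9100² = 1 ✓
n=2: (66249,9100)∘(66249,9100) = (66249·66249+53·9100·9100, 66249·9100+9100·66249) = (8777860001,1205731800)
n=3: (8777860001,1205731800)∘(66249,9100) = (66249·8777860001+53·9100·1205731800, 66249·1205731800+9100·8777860001) = (1163048894346249,159757052027300)
n=4: (1163048894346249,159757052027300)∘(66249,9100) = (66249·1163048894346249+53·9100·159757052027300, 66249·159757052027300+9100·1163048894346249) = (154101652394311440001,21167489878307463600)

66249 9100
8777860001 1205731800
1163048894346249 159757052027300
154101652394311440001 21167489878307463600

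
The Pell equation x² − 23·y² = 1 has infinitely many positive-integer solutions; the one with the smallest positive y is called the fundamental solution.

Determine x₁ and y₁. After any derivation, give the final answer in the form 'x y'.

24 5

d=23: √d = [4; 1,3,1,8] (ℓ=4, even), read p_3/q_3
a_0=4:  p_0=4·1+0=4,  q_0=4·0+1=1
…
a_2=3:  p_2=3·5+4=19,  q_2=3·1+1=4
a_3=1:  p_3=1·19+5=24,  q_3=1·4+1=5
fundamental: x₁=24, y₁=5  (since 576 − 23·25 = 1)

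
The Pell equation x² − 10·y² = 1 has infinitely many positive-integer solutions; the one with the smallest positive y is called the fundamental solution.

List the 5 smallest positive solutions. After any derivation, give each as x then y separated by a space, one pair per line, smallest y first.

19 6
721 228
27379 8658
1039681 328776
39480499 12484830

[3; 6] for √10; ℓ=1 ⇒ convergent index 1
i=0: a=3 ⇒ p=3, q=1
i=1: a=6 ⇒ p=19, q=6
fundamental: x₁=19, y₁=6  (since 361 − 10·36 = 1)
n=2: (19,6)∘(19,6) = (19·19+10·6·6, 19·6+6·19) = (721,228)
n=3: (721,228)∘(19,6) = (19·721+10·6·228, 19·228+6·721) = (27379,8658)
n=4: (27379,8658)∘(19,6) = (19·27379+10·6·8658, 19·8658+6·27379) = (1039681,328776)
n=5: (1039681,328776)∘(19,6) = (19·1039681+10·6·328776, 19·328776+6·1039681) = (39480499,12484830)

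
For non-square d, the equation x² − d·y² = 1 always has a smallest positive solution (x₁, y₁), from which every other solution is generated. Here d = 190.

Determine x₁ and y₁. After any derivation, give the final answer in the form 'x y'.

52021 3774

d=190: √d = [13; 1,3,1,1,1,…,3,1,26] (ℓ=14, even), read p_13/q_13
k=0  a_k=13  p_k/q_k = 13/1
k=1  a_k=1  p_k/q_k = 14/1
k=2  a_k=3  p_k/q_k = 55/4
…
k=4  a_k=1  p_k/q_k = 124/9
k=5  a_k=1  p_k/q_k = 193/14
…
k=7  a_k=2  p_k/q_k = 1213/88
k=8  a_k=2  p_k/q_k = 2936/213
k=9  a_k=1  p_k/q_k = 4149/301
k=10  a_k=1  p_k/q_k = 7085/514
k=11  a_k=1  p_k/q_k = 11234/815
k=12  a_k=3  p_k/q_k = 40787/2959
k=13  a_k=1  p_k/q_k = 52021/3774
fundamental: x₁=52021, y₁=3774  (since 2706184441 − 190·14243076 = 1)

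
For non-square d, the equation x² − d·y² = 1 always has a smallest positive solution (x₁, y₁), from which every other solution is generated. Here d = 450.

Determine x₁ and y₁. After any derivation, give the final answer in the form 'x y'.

19601 924

d=450: √d = [21; 4,1,2,4,2,1,4,42] (ℓ=8, even), read p_7/q_7
k=0  a_k=21  p_k/q_k = 21/1
…
k=3  a_k=2  p_k/q_k = 297/14
k=4  a_k=4  p_k/q_k = 1294/61
k=5  a_k=2  p_k/q_k = 2885/136
k=6  a_k=1  p_k/q_k = 4179/197
k=7  a_k=4  p_k/q_k = 19601/924
fundamental: x₁=19601, y₁=924  (since 384199201 − 450·853776 = 1)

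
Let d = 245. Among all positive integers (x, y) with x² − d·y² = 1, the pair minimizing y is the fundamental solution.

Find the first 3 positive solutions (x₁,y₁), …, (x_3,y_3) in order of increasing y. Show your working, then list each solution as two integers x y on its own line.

√245 → a₀=15, period (1,1,1,7,6,7,1,1,1,30); ℓ=10 even so k=9
step 0: (15, 1)  from 15·(1,0) + (0,1)
step 1: (16, 1)  from 1·(15,1) + (1,0)
step 2: (31, 2)  from 1·(16,1) + (15,1)
step 3: (47, 3)  from 1·(31,2) + (16,1)
step 4: (360, 23)  from 7·(47,3) + (31,2)
…
step 6: (15809, 1010)  from 7·(2207,141) + (360,23)
step 7: (18016, 1151)  from 1·(15809,1010) + (2207,141)
step 8: (33825, 2161)  from 1·(18016,1151) + (15809,1010)
step 9: (51841, 3312)  from 1·(33825,2161) + (18016,1151)
fundamental: x₁=51841, y₁=3312  (since 2687489281 − 245·10969344 = 1)
(x_2, y_2) = (51841·51841 + 245·3312·3312, 51841·3312 + 3312·51841) = (5374978561, 343394784)
(x_3, y_3) = (51841·5374978561 + 245·3312·343394784, 51841·343394784 + 3312·5374978561) = (557288527109761, 35603857991376)

51841 3312
5374978561 343394784
557288527109761 35603857991376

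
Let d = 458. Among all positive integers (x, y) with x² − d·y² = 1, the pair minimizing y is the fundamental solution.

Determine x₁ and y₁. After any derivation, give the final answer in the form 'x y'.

√458 → a₀=21, period (2,2,42); ℓ=3 odd so k=5
k=0  a_k=21  p_k/q_k = 21/1
k=1  a_k=2  p_k/q_k = 43/2
…
k=4  a_k=2  p_k/q_k = 9181/429
k=5  a_k=2  p_k/q_k = 22899/1070
→ (22899, 1070).  Check: 22899²=524364201, 458·1070²=524364200, difference 1.

22899 1070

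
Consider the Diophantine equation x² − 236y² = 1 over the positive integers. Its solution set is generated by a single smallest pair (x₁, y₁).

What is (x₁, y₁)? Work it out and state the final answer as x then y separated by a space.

[15; 2,1,3,5,1,6,1,5,3,1,2,30] for √236; ℓ=12 ⇒ convergent index 11
k=0  a_k=15  p_k/q_k = 15/1
…
k=10  a_k=1  p_k/q_k = 203535/13249
k=11  a_k=2  p_k/q_k = 561799/36570
fundamental: x₁=561799, y₁=36570  (since 315618116401 − 236·1337364900 = 1)

561799 36570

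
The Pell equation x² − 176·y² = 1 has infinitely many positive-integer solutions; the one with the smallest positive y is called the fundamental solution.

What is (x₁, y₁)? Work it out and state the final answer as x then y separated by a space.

199 15

√176 = [13; 3,1,3,26, …], period ℓ=4 (even) → k=3
i=0: a=13 ⇒ p=13, q=1
i=1: a=3 ⇒ p=40, q=3
i=2: a=1 ⇒ p=53, q=4
i=3: a=3 ⇒ p=199, q=15
(x₁, y₁) = (199, 15);  199² − 176·15² = 1 ✓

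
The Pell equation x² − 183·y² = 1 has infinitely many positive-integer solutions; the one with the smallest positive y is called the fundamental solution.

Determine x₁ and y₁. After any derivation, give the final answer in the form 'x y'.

487 36

√183 = [13; 1,1,8,1,1,26, …], period ℓ=6 (even) → k=5
step 0: (13, 1)  from 13·(1,0) + (0,1)
…
step 2: (27, 2)  from 1·(14,1) + (13,1)
…
step 4: (257, 19)  from 1·(230,17) + (27,2)
step 5: (487, 36)  from 1·(257,19) + (230,17)
fundamental: x₁=487, y₁=36  (since 237169 − 183·1296 = 1)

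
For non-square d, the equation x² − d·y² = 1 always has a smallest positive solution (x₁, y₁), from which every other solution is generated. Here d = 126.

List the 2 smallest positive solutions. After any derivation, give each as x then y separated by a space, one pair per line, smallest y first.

449 40
403201 35920

√126 → a₀=11, period (4,2,4,22); ℓ=4 even so k=3
a_0=11:  p_0=11·1+0=11,  q_0=11·0+1=1
…
a_2=2:  p_2=2·45+11=101,  q_2=2·4+1=9
a_3=4:  p_3=4·101+45=449,  q_3=4·9+4=40
→ (449, 40).  Check: 449²=201601, 126·40²=201600, difference 1.
(x_2, y_2) = (449·449 + 126·40·40, 449·40 + 40·449) = (403201, 35920)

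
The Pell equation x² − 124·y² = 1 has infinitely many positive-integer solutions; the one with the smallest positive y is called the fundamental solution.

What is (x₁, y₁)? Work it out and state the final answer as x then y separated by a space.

4620799 414960

d=124: √d = [11; 7,2,1,1,1,…,2,7,22] (ℓ=16, even), read p_15/q_15
i=0: a=11 ⇒ p=11, q=1
i=1: a=7 ⇒ p=78, q=7
i=2: a=2 ⇒ p=167, q=15
…
i=5: a=1 ⇒ p=657, q=59
i=6: a=3 ⇒ p=2383, q=214
i=7: a=1 ⇒ p=3040, q=273
i=8: a=4 ⇒ p=14543, q=1306
i=9: a=1 ⇒ p=17583, q=1579
i=10: a=3 ⇒ p=67292, q=6043
…
i=12: a=1 ⇒ p=152167, q=13665
i=13: a=1 ⇒ p=237042, q=21287
i=14: a=2 ⇒ p=626251, q=56239
i=15: a=7 ⇒ p=4620799, q=414960
fundamental: x₁=4620799, y₁=414960  (since 21351783398401 − 124·172191801600 = 1)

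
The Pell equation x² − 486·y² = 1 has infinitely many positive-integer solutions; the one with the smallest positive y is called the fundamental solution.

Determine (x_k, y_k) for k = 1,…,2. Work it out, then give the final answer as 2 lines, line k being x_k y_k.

485 22
470449 21340

√486 = [22; 22,44, …], period ℓ=2 (even) → k=1
k=0  a_k=22  p_k/q_k = 22/1
k=1  a_k=22  p_k/q_k = 485/22
fundamental: x₁=485, y₁=22  (since 235225 − 486·484 = 1)
(x_2, y_2) = (485·485 + 486·22·22, 485·22 + 22·485) = (470449, 21340)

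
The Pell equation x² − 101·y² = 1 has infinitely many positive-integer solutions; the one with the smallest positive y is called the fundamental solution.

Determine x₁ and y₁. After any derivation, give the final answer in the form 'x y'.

201 20

√101 = [10; 20, …], period ℓ=1 (odd) → k=1
a_0=10:  p_0=10·1+0=10,  q_0=10·0+1=1
a_1=20:  p_1=20·10+1=201,  q_1=20·1+0=20
→ (201, 20).  Check: 201²=40401, 101·20²=40400, difference 1.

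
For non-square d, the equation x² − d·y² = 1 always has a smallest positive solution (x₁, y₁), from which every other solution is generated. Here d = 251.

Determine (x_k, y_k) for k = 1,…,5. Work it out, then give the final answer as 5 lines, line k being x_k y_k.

√251 = [15; 1,5,2,1,2,…,5,1,30, …], period ℓ=14 (even) → k=13
k=0  a_k=15  p_k/q_k = 15/1
k=1  a_k=1  p_k/q_k = 16/1
…
k=7  a_k=15  p_k/q_k = 29563/1866
…
k=9  a_k=2  p_k/q_k = 151649/9572
…
k=12  a_k=5  p_k/q_k = 3097857/195535
k=13  a_k=1  p_k/q_k = 3674890/231957
fundamental: x₁=3674890, y₁=231957  (since 13504816512100 − 251·53804049849 = 1)
(3674890+231957√251)^2 = 27009633024199 + 1704832919460√251
(3674890+231957√251)^3 = 198514860608593651330 + 12530146894788486843√251
(3674890+231957√251)^4 = 1459040552203802437039183201 + 92093823044376819996025080√251
(3674890+231957√251)^5 = 10723627069776264560841239313394450 + 676869338735087333923490423995557√251

3674890 231957
27009633024199 1704832919460
198514860608593651330 12530146894788486843
1459040552203802437039183201 92093823044376819996025080
10723627069776264560841239313394450 676869338735087333923490423995557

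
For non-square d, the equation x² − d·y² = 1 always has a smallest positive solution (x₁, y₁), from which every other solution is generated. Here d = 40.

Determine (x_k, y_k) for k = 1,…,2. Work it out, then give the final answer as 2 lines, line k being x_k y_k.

19 3
721 114

d=40: √d = [6; 3,12] (ℓ=2, even), read p_1/q_1
k=0  a_k=6  p_k/q_k = 6/1
k=1  a_k=3  p_k/q_k = 19/3
→ (19, 3).  Check: 19²=361, 40·3²=360, difference 1.
(x_2, y_2) = (19·19 + 40·3·3, 19·3 + 3·19) = (721, 114)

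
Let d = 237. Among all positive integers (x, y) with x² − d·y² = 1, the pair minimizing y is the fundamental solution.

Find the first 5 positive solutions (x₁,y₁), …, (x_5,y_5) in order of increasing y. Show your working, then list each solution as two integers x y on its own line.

228151 14820
104105757601 6762395640
47503665404623351 3085694655308460
21676017531356338550401 1408008642599798519280
9890810151545456327820453751 642477159632487569289194100

d=237: √d = [15; 2,1,1,7,10,7,1,1,2,30] (ℓ=10, even), read p_9/q_9
step 0: (15, 1)  from 15·(1,0) + (0,1)
step 1: (31, 2)  from 2·(15,1) + (1,0)
step 2: (46, 3)  from 1·(31,2) + (15,1)
step 3: (77, 5)  from 1·(46,3) + (31,2)
step 4: (585, 38)  from 7·(77,5) + (46,3)
…
step 6: (42074, 2733)  from 7·(5927,385) + (585,38)
step 7: (48001, 3118)  from 1·(42074,2733) + (5927,385)
step 8: (90075, 5851)  from 1·(48001,3118) + (42074,2733)
step 9: (228151, 14820)  from 2·(90075,5851) + (48001,3118)
fundamental: x₁=228151, y₁=14820  (since 52052878801 − 237·219632400 = 1)
(228151+14820√237)^2 = 104105757601 + 6762395640√237
(228151+14820√237)^3 = 47503665404623351 + 3085694655308460√237
(228151+14820√237)^4 = 21676017531356338550401 + 1408008642599798519280√237
(228151+14820√237)^5 = 9890810151545456327820453751 + 642477159632487569289194100√237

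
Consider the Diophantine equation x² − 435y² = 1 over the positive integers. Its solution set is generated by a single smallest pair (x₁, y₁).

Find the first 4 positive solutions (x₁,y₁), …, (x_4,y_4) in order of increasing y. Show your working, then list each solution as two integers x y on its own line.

146 7
42631 2044
12448106 596841
3634804321 174275528

[20; 1,5,1,40] for √435; ℓ=4 ⇒ convergent index 3
step 0: (20, 1)  from 20·(1,0) + (0,1)
step 1: (21, 1)  from 1·(20,1) + (1,0)
step 2: (125, 6)  from 5·(21,1) + (20,1)
step 3: (146, 7)  from 1·(125,6) + (21,1)
(x₁, y₁) = (146, 7);  146² − 435·7² = 1 ✓
n=2: (146,7)∘(146,7) = (146·146+435·7·7, 146·7+7·146) = (42631,2044)
n=3: (42631,2044)∘(146,7) = (146·42631+435·7·2044, 146·2044+7·42631) = (12448106,596841)
n=4: (12448106,596841)∘(146,7) = (146·12448106+435·7·596841, 146·596841+7·12448106) = (3634804321,174275528)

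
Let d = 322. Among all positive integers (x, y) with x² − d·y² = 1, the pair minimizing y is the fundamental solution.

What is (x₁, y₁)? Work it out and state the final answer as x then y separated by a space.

323 18

√322 → a₀=17, period (1,16,1,34); ℓ=4 even so k=3
a_0=17:  p_0=17·1+0=17,  q_0=17·0+1=1
a_1=1:  p_1=1·17+1=18,  q_1=1·1+0=1
a_2=16:  p_2=16·18+17=305,  q_2=16·1+1=17
a_3=1:  p_3=1·305+18=323,  q_3=1·17+1=18
fundamental: x₁=323, y₁=18  (since 104329 − 322·324 = 1)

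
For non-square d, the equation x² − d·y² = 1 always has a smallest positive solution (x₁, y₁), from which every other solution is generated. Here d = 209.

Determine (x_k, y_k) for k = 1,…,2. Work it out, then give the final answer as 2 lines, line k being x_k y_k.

46551 3220
4333991201 299788440

√209 = [14; 2,5,3,2,3,5,2,28, …], period ℓ=8 (even) → k=7
a_0=14:  p_0=14·1+0=14,  q_0=14·0+1=1
a_1=2:  p_1=2·14+1=29,  q_1=2·1+0=2
a_2=5:  p_2=5·29+14=159,  q_2=5·2+1=11
a_3=3:  p_3=3·159+29=506,  q_3=3·11+2=35
…
a_6=5:  p_6=5·4019+1171=21266,  q_6=5·278+81=1471
a_7=2:  p_7=2·21266+4019=46551,  q_7=2·1471+278=3220
fundamental: x₁=46551, y₁=3220  (since 2166995601 − 209·10368400 = 1)
n=2: (46551,3220)∘(46551,3220) = (46551·46551+209·3220·3220, 46551·3220+3220·46551) = (4333991201,299788440)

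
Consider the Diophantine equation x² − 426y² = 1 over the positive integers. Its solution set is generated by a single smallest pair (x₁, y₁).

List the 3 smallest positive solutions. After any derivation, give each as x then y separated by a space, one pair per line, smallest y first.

88751 4300
15753480001 763258600
2796274207048751 135479928012900

√426 → a₀=20, period (1,1,1,3,2,6,2,3,1,1,1,40); ℓ=12 even so k=11
a_0=20:  p_0=20·1+0=20,  q_0=20·0+1=1
a_1=1:  p_1=1·20+1=21,  q_1=1·1+0=1
…
a_3=1:  p_3=1·41+21=62,  q_3=1·2+1=3
…
a_7=2:  p_7=2·3323+516=7162,  q_7=2·161+25=347
…
a_9=1:  p_9=1·24809+7162=31971,  q_9=1·1202+347=1549
a_10=1:  p_10=1·31971+24809=56780,  q_10=1·1549+1202=2751
a_11=1:  p_11=1·56780+31971=88751,  q_11=1·2751+1549=4300
fundamental: x₁=88751, y₁=4300  (since 7876740001 − 426·18490000 = 1)
(88751+4300√426)^2 = 15753480001 + 763258600√426
(88751+4300√426)^3 = 2796274207048751 + 135479928012900√426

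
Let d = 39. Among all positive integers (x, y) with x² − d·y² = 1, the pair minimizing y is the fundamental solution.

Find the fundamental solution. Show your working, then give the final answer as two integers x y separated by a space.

25 4

d=39: √d = [6; 4,12] (ℓ=2, even), read p_1/q_1
step 0: (6, 1)  from 6·(1,0) + (0,1)
step 1: (25, 4)  from 4·(6,1) + (1,0)
(x₁, y₁) = (25, 4);  25² − 39·4² = 1 ✓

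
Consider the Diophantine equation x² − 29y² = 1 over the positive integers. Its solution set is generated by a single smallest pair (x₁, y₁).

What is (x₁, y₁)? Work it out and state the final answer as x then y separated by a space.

d=29: √d = [5; 2,1,1,2,10] (ℓ=5, odd), read p_9/q_9
a_0=5:  p_0=5·1+0=5,  q_0=5·0+1=1
a_1=2:  p_1=2·5+1=11,  q_1=2·1+0=2
a_2=1:  p_2=1·11+5=16,  q_2=1·2+1=3
a_3=1:  p_3=1·16+11=27,  q_3=1·3+2=5
…
a_5=10:  p_5=10·70+27=727,  q_5=10·13+5=135
a_6=2:  p_6=2·727+70=1524,  q_6=2·135+13=283
a_7=1:  p_7=1·1524+727=2251,  q_7=1·283+135=418
a_8=1:  p_8=1·2251+1524=3775,  q_8=1·418+283=701
a_9=2:  p_9=2·3775+2251=9801,  q_9=2·701+418=1820
(x₁, y₁) = (9801, 1820);  9801² − 29·1820² = 1 ✓

9801 1820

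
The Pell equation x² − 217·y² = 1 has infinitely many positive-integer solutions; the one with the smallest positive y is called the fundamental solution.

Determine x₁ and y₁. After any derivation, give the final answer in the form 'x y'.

d=217: √d = [14; 1,2,1,2,1,…,2,1,28] (ℓ=16, even), read p_15/q_15
a_0=14:  p_0=14·1+0=14,  q_0=14·0+1=1
a_1=1:  p_1=1·14+1=15,  q_1=1·1+0=1
a_2=2:  p_2=2·15+14=44,  q_2=2·1+1=3
…
a_11=1:  p_11=1·154218+139163=293381,  q_11=1·10469+9447=19916
…
a_14=2:  p_14=2·1034361+740980=2809702,  q_14=2·70217+50301=190735
a_15=1:  p_15=1·2809702+1034361=3844063,  q_15=1·190735+70217=260952
(x₁, y₁) = (3844063, 260952);  3844063² − 217·260952² = 1 ✓

3844063 260952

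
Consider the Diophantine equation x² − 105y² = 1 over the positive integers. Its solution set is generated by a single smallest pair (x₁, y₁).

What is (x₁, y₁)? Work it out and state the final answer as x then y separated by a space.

41 4

[10; 4,20] for √105; ℓ=2 ⇒ convergent index 1
a_0=10:  p_0=10·1+0=10,  q_0=10·0+1=1
a_1=4:  p_1=4·10+1=41,  q_1=4·1+0=4
fundamental: x₁=41, y₁=4  (since 1681 − 105·16 = 1)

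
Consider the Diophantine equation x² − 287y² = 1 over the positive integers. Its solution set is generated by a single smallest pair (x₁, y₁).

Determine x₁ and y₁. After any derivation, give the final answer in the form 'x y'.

d=287: √d = [16; 1,15,1,32] (ℓ=4, even), read p_3/q_3
a_0=16:  p_0=16·1+0=16,  q_0=16·0+1=1
a_1=1:  p_1=1·16+1=17,  q_1=1·1+0=1
a_2=15:  p_2=15·17+16=271,  q_2=15·1+1=16
a_3=1:  p_3=1·271+17=288,  q_3=1·16+1=17
fundamental: x₁=288, y₁=17  (since 82944 − 287·289 = 1)

288 17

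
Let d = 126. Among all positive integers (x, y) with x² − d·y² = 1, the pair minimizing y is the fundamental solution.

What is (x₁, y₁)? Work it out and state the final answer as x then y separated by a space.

d=126: √d = [11; 4,2,4,22] (ℓ=4, even), read p_3/q_3
k=0  a_k=11  p_k/q_k = 11/1
k=1  a_k=4  p_k/q_k = 45/4
k=2  a_k=2  p_k/q_k = 101/9
k=3  a_k=4  p_k/q_k = 449/40
fundamental: x₁=449, y₁=40  (since 201601 − 126·1600 = 1)

449 40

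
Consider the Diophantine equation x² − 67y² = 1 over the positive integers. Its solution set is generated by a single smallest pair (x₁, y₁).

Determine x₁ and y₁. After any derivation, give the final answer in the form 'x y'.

[8; 5,2,1,1,7,1,1,2,5,16] for √67; ℓ=10 ⇒ convergent index 9
i=0: a=8 ⇒ p=8, q=1
…
i=3: a=1 ⇒ p=131, q=16
…
i=8: a=2 ⇒ p=9053, q=1106
i=9: a=5 ⇒ p=48842, q=5967
(x₁, y₁) = (48842, 5967);  48842² − 67·5967² = 1 ✓

48842 5967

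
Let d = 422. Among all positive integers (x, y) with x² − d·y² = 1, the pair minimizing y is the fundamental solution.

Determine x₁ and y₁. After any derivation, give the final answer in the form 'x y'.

d=422: √d = [20; 1,1,5,2,1,…,1,1,40] (ℓ=14, even), read p_13/q_13
i=0: a=20 ⇒ p=20, q=1
i=1: a=1 ⇒ p=21, q=1
…
i=3: a=5 ⇒ p=226, q=11
i=4: a=2 ⇒ p=493, q=24
i=5: a=1 ⇒ p=719, q=35
…
i=7: a=20 ⇒ p=53719, q=2615
i=8: a=3 ⇒ p=163807, q=7974
i=9: a=1 ⇒ p=217526, q=10589
i=10: a=2 ⇒ p=598859, q=29152
i=11: a=5 ⇒ p=3211821, q=156349
i=12: a=1 ⇒ p=3810680, q=185501
i=13: a=1 ⇒ p=7022501, q=341850
(x₁, y₁) = (7022501, 341850);  7022501² − 422·341850² = 1 ✓

7022501 341850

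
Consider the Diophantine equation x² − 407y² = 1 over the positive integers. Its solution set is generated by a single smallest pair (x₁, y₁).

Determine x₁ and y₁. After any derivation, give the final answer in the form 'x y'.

2663 132

√407 → a₀=20, period (5,1,2,1,5,40); ℓ=6 even so k=5
k=0  a_k=20  p_k/q_k = 20/1
…
k=2  a_k=1  p_k/q_k = 121/6
…
k=4  a_k=1  p_k/q_k = 464/23
k=5  a_k=5  p_k/q_k = 2663/132
(x₁, y₁) = (2663, 132);  2663² − 407·132² = 1 ✓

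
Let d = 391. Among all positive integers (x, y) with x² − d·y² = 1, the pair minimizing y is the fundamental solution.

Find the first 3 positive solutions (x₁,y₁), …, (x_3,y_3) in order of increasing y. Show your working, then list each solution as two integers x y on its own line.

[19; 1,3,2,2,1,…,3,1,38] for √391; ℓ=16 ⇒ convergent index 15
step 0: (19, 1)  from 19·(1,0) + (0,1)
step 1: (20, 1)  from 1·(19,1) + (1,0)
step 2: (79, 4)  from 3·(20,1) + (19,1)
step 3: (178, 9)  from 2·(79,4) + (20,1)
step 4: (435, 22)  from 2·(178,9) + (79,4)
step 5: (613, 31)  from 1·(435,22) + (178,9)
step 6: (1048, 53)  from 1·(613,31) + (435,22)
step 7: (2709, 137)  from 2·(1048,53) + (613,31)
step 8: (52519, 2656)  from 19·(2709,137) + (1048,53)
step 9: (107747, 5449)  from 2·(52519,2656) + (2709,137)
…
step 11: (268013, 13554)  from 1·(160266,8105) + (107747,5449)
step 12: (696292, 35213)  from 2·(268013,13554) + (160266,8105)
step 13: (1660597, 83980)  from 2·(696292,35213) + (268013,13554)
step 14: (5678083, 287153)  from 3·(1660597,83980) + (696292,35213)
step 15: (7338680, 371133)  from 1·(5678083,287153) + (1660597,83980)
fundamental: x₁=7338680, y₁=371133  (since 53856224142400 − 391·137739703689 = 1)
n=2: (7338680,371133)∘(7338680,371133) = (7338680·7338680+391·371133·371133, 7338680·371133+371133·7338680) = (107712448284799,5447252648880)
n=3: (107712448284799,5447252648880)∘(7338680,371133) = (7338680·107712448284799+391·371133·5447252648880, 7338680·5447252648880+371133·107712448284799) = (1580934379957370111960,79951288138564985667)

7338680 371133
107712448284799 5447252648880
1580934379957370111960 79951288138564985667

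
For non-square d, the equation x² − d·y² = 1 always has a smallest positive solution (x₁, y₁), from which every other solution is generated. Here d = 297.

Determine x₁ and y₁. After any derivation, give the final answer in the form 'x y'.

48599 2820

√297 → a₀=17, period (4,3,1,1,2,1,1,3,4,34); ℓ=10 even so k=9
step 0: (17, 1)  from 17·(1,0) + (0,1)
…
step 3: (293, 17)  from 1·(224,13) + (69,4)
step 4: (517, 30)  from 1·(293,17) + (224,13)
…
step 6: (1844, 107)  from 1·(1327,77) + (517,30)
…
step 8: (11357, 659)  from 3·(3171,184) + (1844,107)
step 9: (48599, 2820)  from 4·(11357,659) + (3171,184)
→ (48599, 2820).  Check: 48599²=2361862801, 297·2820²=2361862800, difference 1.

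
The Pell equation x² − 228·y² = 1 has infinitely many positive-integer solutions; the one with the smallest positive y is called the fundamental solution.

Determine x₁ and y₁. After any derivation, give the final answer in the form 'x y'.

[15; 10,30] for √228; ℓ=2 ⇒ convergent index 1
step 0: (15, 1)  from 15·(1,0) + (0,1)
step 1: (151, 10)  from 10·(15,1) + (1,0)
fundamental: x₁=151, y₁=10  (since 22801 − 228·100 = 1)

151 10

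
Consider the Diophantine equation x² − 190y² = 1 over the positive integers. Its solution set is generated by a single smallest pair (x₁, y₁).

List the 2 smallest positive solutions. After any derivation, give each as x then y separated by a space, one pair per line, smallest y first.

√190 → a₀=13, period (1,3,1,1,1,…,3,1,26); ℓ=14 even so k=13
k=0  a_k=13  p_k/q_k = 13/1
k=1  a_k=1  p_k/q_k = 14/1
…
k=6  a_k=2  p_k/q_k = 510/37
k=7  a_k=2  p_k/q_k = 1213/88
…
k=11  a_k=1  p_k/q_k = 11234/815
k=12  a_k=3  p_k/q_k = 40787/2959
k=13  a_k=1  p_k/q_k = 52021/3774
→ (52021, 3774).  Check: 52021²=2706184441, 190·3774²=2706184440, difference 1.
(x_2, y_2) = (52021·52021 + 190·3774·3774, 52021·3774 + 3774·52021) = (5412368881, 392654508)

52021 3774
5412368881 392654508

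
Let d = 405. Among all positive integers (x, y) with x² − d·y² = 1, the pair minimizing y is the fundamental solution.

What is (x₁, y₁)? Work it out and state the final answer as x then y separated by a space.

d=405: √d = [20; 8,40] (ℓ=2, even), read p_1/q_1
step 0: (20, 1)  from 20·(1,0) + (0,1)
step 1: (161, 8)  from 8·(20,1) + (1,0)
→ (161, 8).  Check: 161²=25921, 405·8²=25920, difference 1.

161 8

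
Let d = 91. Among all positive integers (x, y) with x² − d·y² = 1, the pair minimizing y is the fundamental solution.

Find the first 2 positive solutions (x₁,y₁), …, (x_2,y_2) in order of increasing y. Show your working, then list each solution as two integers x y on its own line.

1574 165
4954951 519420

√91 = [9; 1,1,5,1,5,1,1,18, …], period ℓ=8 (even) → k=7
step 0: (9, 1)  from 9·(1,0) + (0,1)
step 1: (10, 1)  from 1·(9,1) + (1,0)
…
step 4: (124, 13)  from 1·(105,11) + (19,2)
step 5: (725, 76)  from 5·(124,13) + (105,11)
step 6: (849, 89)  from 1·(725,76) + (124,13)
step 7: (1574, 165)  from 1·(849,89) + (725,76)
(x₁, y₁) = (1574, 165);  1574² − 91·165² = 1 ✓
(1574+165√91)^2 = 4954951 + 519420√91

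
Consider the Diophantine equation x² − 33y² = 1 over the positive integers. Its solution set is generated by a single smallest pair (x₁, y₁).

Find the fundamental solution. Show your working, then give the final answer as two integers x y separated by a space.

23 4

√33 → a₀=5, period (1,2,1,10); ℓ=4 even so k=3
i=0: a=5 ⇒ p=5, q=1
i=1: a=1 ⇒ p=6, q=1
i=2: a=2 ⇒ p=17, q=3
i=3: a=1 ⇒ p=23, q=4
fundamental: x₁=23, y₁=4  (since 529 − 33·16 = 1)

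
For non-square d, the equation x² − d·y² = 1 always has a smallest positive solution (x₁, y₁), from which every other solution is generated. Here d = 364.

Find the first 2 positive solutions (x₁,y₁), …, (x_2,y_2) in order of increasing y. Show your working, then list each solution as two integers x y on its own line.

√364 → a₀=19, period (12,1,2,3,1,8,1,3,2,1,12,38); ℓ=12 even so k=11
step 0: (19, 1)  from 19·(1,0) + (0,1)
step 1: (229, 12)  from 12·(19,1) + (1,0)
step 2: (248, 13)  from 1·(229,12) + (19,1)
step 3: (725, 38)  from 2·(248,13) + (229,12)
step 4: (2423, 127)  from 3·(725,38) + (248,13)
step 5: (3148, 165)  from 1·(2423,127) + (725,38)
step 6: (27607, 1447)  from 8·(3148,165) + (2423,127)
step 7: (30755, 1612)  from 1·(27607,1447) + (3148,165)
step 8: (119872, 6283)  from 3·(30755,1612) + (27607,1447)
step 9: (270499, 14178)  from 2·(119872,6283) + (30755,1612)
step 10: (390371, 20461)  from 1·(270499,14178) + (119872,6283)
step 11: (4954951, 259710)  from 12·(390371,20461) + (270499,14178)
→ (4954951, 259710).  Check: 4954951²=24551539412401, 364·259710²=24551539412400, difference 1.
n=2: (4954951,259710)∘(4954951,259710) = (4954951·4954951+364·259710·259710, 4954951·259710+259710·4954951) = (49103078824801,2573700648420)

4954951 259710
49103078824801 2573700648420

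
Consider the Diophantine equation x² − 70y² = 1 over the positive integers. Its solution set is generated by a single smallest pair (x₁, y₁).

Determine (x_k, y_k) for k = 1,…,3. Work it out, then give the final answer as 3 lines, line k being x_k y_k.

[8; 2,1,2,1,2,16] for √70; ℓ=6 ⇒ convergent index 5
i=0: a=8 ⇒ p=8, q=1
i=1: a=2 ⇒ p=17, q=2
i=2: a=1 ⇒ p=25, q=3
…
i=4: a=1 ⇒ p=92, q=11
i=5: a=2 ⇒ p=251, q=30
fundamental: x₁=251, y₁=30  (since 63001 − 70·900 = 1)
(x_2, y_2) = (251·251 + 70·30·30, 251·30 + 30·251) = (126001, 15060)
(x_3, y_3) = (251·126001 + 70·30·15060, 251·15060 + 30·126001) = (63252251, 7560090)

251 30
126001 15060
63252251 7560090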